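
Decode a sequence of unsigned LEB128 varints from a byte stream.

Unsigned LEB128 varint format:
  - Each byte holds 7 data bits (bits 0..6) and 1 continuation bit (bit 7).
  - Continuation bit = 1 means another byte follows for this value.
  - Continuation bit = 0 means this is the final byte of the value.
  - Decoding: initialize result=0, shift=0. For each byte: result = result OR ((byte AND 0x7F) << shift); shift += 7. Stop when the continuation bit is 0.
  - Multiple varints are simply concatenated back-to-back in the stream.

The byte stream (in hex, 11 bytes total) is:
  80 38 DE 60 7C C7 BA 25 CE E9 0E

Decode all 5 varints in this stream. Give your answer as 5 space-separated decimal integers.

Answer: 7168 12382 124 613703 242894

Derivation:
  byte[0]=0x80 cont=1 payload=0x00=0: acc |= 0<<0 -> acc=0 shift=7
  byte[1]=0x38 cont=0 payload=0x38=56: acc |= 56<<7 -> acc=7168 shift=14 [end]
Varint 1: bytes[0:2] = 80 38 -> value 7168 (2 byte(s))
  byte[2]=0xDE cont=1 payload=0x5E=94: acc |= 94<<0 -> acc=94 shift=7
  byte[3]=0x60 cont=0 payload=0x60=96: acc |= 96<<7 -> acc=12382 shift=14 [end]
Varint 2: bytes[2:4] = DE 60 -> value 12382 (2 byte(s))
  byte[4]=0x7C cont=0 payload=0x7C=124: acc |= 124<<0 -> acc=124 shift=7 [end]
Varint 3: bytes[4:5] = 7C -> value 124 (1 byte(s))
  byte[5]=0xC7 cont=1 payload=0x47=71: acc |= 71<<0 -> acc=71 shift=7
  byte[6]=0xBA cont=1 payload=0x3A=58: acc |= 58<<7 -> acc=7495 shift=14
  byte[7]=0x25 cont=0 payload=0x25=37: acc |= 37<<14 -> acc=613703 shift=21 [end]
Varint 4: bytes[5:8] = C7 BA 25 -> value 613703 (3 byte(s))
  byte[8]=0xCE cont=1 payload=0x4E=78: acc |= 78<<0 -> acc=78 shift=7
  byte[9]=0xE9 cont=1 payload=0x69=105: acc |= 105<<7 -> acc=13518 shift=14
  byte[10]=0x0E cont=0 payload=0x0E=14: acc |= 14<<14 -> acc=242894 shift=21 [end]
Varint 5: bytes[8:11] = CE E9 0E -> value 242894 (3 byte(s))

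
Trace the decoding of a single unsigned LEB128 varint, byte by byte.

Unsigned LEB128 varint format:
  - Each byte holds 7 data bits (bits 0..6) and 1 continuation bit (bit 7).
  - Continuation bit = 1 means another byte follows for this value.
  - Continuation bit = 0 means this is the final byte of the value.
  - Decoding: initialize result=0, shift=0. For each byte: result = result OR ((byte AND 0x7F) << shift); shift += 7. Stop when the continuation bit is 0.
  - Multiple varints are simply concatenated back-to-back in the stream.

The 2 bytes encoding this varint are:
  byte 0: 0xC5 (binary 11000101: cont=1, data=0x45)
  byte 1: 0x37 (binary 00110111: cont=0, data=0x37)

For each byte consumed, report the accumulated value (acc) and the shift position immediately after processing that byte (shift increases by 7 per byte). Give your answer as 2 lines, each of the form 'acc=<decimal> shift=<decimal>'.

Answer: acc=69 shift=7
acc=7109 shift=14

Derivation:
byte 0=0xC5: payload=0x45=69, contrib = 69<<0 = 69; acc -> 69, shift -> 7
byte 1=0x37: payload=0x37=55, contrib = 55<<7 = 7040; acc -> 7109, shift -> 14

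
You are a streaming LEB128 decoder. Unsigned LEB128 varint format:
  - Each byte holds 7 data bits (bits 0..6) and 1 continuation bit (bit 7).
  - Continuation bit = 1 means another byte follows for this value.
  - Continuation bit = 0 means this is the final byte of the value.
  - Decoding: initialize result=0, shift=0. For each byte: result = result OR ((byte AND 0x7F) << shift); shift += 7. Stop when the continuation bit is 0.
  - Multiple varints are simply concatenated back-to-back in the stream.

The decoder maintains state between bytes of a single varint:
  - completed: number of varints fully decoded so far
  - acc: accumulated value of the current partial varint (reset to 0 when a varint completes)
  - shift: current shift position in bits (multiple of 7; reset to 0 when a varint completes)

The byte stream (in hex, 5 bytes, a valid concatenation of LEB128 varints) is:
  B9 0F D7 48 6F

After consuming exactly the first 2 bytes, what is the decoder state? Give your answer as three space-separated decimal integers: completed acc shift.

Answer: 1 0 0

Derivation:
byte[0]=0xB9 cont=1 payload=0x39: acc |= 57<<0 -> completed=0 acc=57 shift=7
byte[1]=0x0F cont=0 payload=0x0F: varint #1 complete (value=1977); reset -> completed=1 acc=0 shift=0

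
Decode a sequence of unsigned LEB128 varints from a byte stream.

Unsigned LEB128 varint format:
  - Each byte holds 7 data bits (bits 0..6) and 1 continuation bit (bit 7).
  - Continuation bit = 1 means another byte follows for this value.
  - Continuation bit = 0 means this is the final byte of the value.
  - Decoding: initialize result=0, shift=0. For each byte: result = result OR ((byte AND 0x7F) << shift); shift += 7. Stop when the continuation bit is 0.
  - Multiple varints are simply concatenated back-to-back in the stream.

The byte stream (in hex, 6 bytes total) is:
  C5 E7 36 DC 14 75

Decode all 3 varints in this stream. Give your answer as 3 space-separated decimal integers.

  byte[0]=0xC5 cont=1 payload=0x45=69: acc |= 69<<0 -> acc=69 shift=7
  byte[1]=0xE7 cont=1 payload=0x67=103: acc |= 103<<7 -> acc=13253 shift=14
  byte[2]=0x36 cont=0 payload=0x36=54: acc |= 54<<14 -> acc=897989 shift=21 [end]
Varint 1: bytes[0:3] = C5 E7 36 -> value 897989 (3 byte(s))
  byte[3]=0xDC cont=1 payload=0x5C=92: acc |= 92<<0 -> acc=92 shift=7
  byte[4]=0x14 cont=0 payload=0x14=20: acc |= 20<<7 -> acc=2652 shift=14 [end]
Varint 2: bytes[3:5] = DC 14 -> value 2652 (2 byte(s))
  byte[5]=0x75 cont=0 payload=0x75=117: acc |= 117<<0 -> acc=117 shift=7 [end]
Varint 3: bytes[5:6] = 75 -> value 117 (1 byte(s))

Answer: 897989 2652 117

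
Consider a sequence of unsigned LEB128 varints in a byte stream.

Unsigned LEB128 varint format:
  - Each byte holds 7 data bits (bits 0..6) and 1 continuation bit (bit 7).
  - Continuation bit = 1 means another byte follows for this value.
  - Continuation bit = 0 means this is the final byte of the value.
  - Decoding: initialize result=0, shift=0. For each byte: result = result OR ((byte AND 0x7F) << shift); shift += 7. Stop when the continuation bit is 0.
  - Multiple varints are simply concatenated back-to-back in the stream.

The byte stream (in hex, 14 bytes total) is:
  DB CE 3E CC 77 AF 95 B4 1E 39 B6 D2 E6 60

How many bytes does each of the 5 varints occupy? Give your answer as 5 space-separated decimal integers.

Answer: 3 2 4 1 4

Derivation:
  byte[0]=0xDB cont=1 payload=0x5B=91: acc |= 91<<0 -> acc=91 shift=7
  byte[1]=0xCE cont=1 payload=0x4E=78: acc |= 78<<7 -> acc=10075 shift=14
  byte[2]=0x3E cont=0 payload=0x3E=62: acc |= 62<<14 -> acc=1025883 shift=21 [end]
Varint 1: bytes[0:3] = DB CE 3E -> value 1025883 (3 byte(s))
  byte[3]=0xCC cont=1 payload=0x4C=76: acc |= 76<<0 -> acc=76 shift=7
  byte[4]=0x77 cont=0 payload=0x77=119: acc |= 119<<7 -> acc=15308 shift=14 [end]
Varint 2: bytes[3:5] = CC 77 -> value 15308 (2 byte(s))
  byte[5]=0xAF cont=1 payload=0x2F=47: acc |= 47<<0 -> acc=47 shift=7
  byte[6]=0x95 cont=1 payload=0x15=21: acc |= 21<<7 -> acc=2735 shift=14
  byte[7]=0xB4 cont=1 payload=0x34=52: acc |= 52<<14 -> acc=854703 shift=21
  byte[8]=0x1E cont=0 payload=0x1E=30: acc |= 30<<21 -> acc=63769263 shift=28 [end]
Varint 3: bytes[5:9] = AF 95 B4 1E -> value 63769263 (4 byte(s))
  byte[9]=0x39 cont=0 payload=0x39=57: acc |= 57<<0 -> acc=57 shift=7 [end]
Varint 4: bytes[9:10] = 39 -> value 57 (1 byte(s))
  byte[10]=0xB6 cont=1 payload=0x36=54: acc |= 54<<0 -> acc=54 shift=7
  byte[11]=0xD2 cont=1 payload=0x52=82: acc |= 82<<7 -> acc=10550 shift=14
  byte[12]=0xE6 cont=1 payload=0x66=102: acc |= 102<<14 -> acc=1681718 shift=21
  byte[13]=0x60 cont=0 payload=0x60=96: acc |= 96<<21 -> acc=203008310 shift=28 [end]
Varint 5: bytes[10:14] = B6 D2 E6 60 -> value 203008310 (4 byte(s))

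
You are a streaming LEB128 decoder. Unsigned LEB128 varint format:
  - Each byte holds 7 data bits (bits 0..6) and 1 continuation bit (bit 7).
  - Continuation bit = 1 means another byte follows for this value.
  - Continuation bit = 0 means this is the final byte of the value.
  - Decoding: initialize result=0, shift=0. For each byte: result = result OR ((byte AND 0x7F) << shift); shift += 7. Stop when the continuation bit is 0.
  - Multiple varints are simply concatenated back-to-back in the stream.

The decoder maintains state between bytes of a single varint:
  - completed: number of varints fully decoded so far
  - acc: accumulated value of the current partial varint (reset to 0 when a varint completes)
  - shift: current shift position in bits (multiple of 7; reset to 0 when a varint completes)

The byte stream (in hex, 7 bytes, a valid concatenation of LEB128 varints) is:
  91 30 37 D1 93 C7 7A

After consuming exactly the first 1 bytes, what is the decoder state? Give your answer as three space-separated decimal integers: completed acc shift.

Answer: 0 17 7

Derivation:
byte[0]=0x91 cont=1 payload=0x11: acc |= 17<<0 -> completed=0 acc=17 shift=7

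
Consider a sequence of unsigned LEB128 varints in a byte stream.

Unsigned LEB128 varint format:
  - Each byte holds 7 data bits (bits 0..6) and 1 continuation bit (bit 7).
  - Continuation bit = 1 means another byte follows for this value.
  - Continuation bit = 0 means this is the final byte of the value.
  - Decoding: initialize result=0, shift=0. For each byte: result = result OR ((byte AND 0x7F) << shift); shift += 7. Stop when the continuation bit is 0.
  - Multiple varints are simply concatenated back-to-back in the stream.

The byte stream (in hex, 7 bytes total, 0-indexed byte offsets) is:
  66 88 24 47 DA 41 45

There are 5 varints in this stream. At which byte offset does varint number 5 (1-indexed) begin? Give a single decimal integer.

Answer: 6

Derivation:
  byte[0]=0x66 cont=0 payload=0x66=102: acc |= 102<<0 -> acc=102 shift=7 [end]
Varint 1: bytes[0:1] = 66 -> value 102 (1 byte(s))
  byte[1]=0x88 cont=1 payload=0x08=8: acc |= 8<<0 -> acc=8 shift=7
  byte[2]=0x24 cont=0 payload=0x24=36: acc |= 36<<7 -> acc=4616 shift=14 [end]
Varint 2: bytes[1:3] = 88 24 -> value 4616 (2 byte(s))
  byte[3]=0x47 cont=0 payload=0x47=71: acc |= 71<<0 -> acc=71 shift=7 [end]
Varint 3: bytes[3:4] = 47 -> value 71 (1 byte(s))
  byte[4]=0xDA cont=1 payload=0x5A=90: acc |= 90<<0 -> acc=90 shift=7
  byte[5]=0x41 cont=0 payload=0x41=65: acc |= 65<<7 -> acc=8410 shift=14 [end]
Varint 4: bytes[4:6] = DA 41 -> value 8410 (2 byte(s))
  byte[6]=0x45 cont=0 payload=0x45=69: acc |= 69<<0 -> acc=69 shift=7 [end]
Varint 5: bytes[6:7] = 45 -> value 69 (1 byte(s))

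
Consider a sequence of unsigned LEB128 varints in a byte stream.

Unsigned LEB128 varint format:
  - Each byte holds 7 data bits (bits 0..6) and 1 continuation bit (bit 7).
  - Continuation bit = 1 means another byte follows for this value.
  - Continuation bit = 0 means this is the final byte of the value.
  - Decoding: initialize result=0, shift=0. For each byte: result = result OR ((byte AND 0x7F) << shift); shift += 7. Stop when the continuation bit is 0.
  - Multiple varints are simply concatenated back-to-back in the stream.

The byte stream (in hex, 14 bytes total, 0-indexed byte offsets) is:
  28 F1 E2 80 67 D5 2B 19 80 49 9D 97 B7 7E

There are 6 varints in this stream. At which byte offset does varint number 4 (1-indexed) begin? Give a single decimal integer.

Answer: 7

Derivation:
  byte[0]=0x28 cont=0 payload=0x28=40: acc |= 40<<0 -> acc=40 shift=7 [end]
Varint 1: bytes[0:1] = 28 -> value 40 (1 byte(s))
  byte[1]=0xF1 cont=1 payload=0x71=113: acc |= 113<<0 -> acc=113 shift=7
  byte[2]=0xE2 cont=1 payload=0x62=98: acc |= 98<<7 -> acc=12657 shift=14
  byte[3]=0x80 cont=1 payload=0x00=0: acc |= 0<<14 -> acc=12657 shift=21
  byte[4]=0x67 cont=0 payload=0x67=103: acc |= 103<<21 -> acc=216019313 shift=28 [end]
Varint 2: bytes[1:5] = F1 E2 80 67 -> value 216019313 (4 byte(s))
  byte[5]=0xD5 cont=1 payload=0x55=85: acc |= 85<<0 -> acc=85 shift=7
  byte[6]=0x2B cont=0 payload=0x2B=43: acc |= 43<<7 -> acc=5589 shift=14 [end]
Varint 3: bytes[5:7] = D5 2B -> value 5589 (2 byte(s))
  byte[7]=0x19 cont=0 payload=0x19=25: acc |= 25<<0 -> acc=25 shift=7 [end]
Varint 4: bytes[7:8] = 19 -> value 25 (1 byte(s))
  byte[8]=0x80 cont=1 payload=0x00=0: acc |= 0<<0 -> acc=0 shift=7
  byte[9]=0x49 cont=0 payload=0x49=73: acc |= 73<<7 -> acc=9344 shift=14 [end]
Varint 5: bytes[8:10] = 80 49 -> value 9344 (2 byte(s))
  byte[10]=0x9D cont=1 payload=0x1D=29: acc |= 29<<0 -> acc=29 shift=7
  byte[11]=0x97 cont=1 payload=0x17=23: acc |= 23<<7 -> acc=2973 shift=14
  byte[12]=0xB7 cont=1 payload=0x37=55: acc |= 55<<14 -> acc=904093 shift=21
  byte[13]=0x7E cont=0 payload=0x7E=126: acc |= 126<<21 -> acc=265145245 shift=28 [end]
Varint 6: bytes[10:14] = 9D 97 B7 7E -> value 265145245 (4 byte(s))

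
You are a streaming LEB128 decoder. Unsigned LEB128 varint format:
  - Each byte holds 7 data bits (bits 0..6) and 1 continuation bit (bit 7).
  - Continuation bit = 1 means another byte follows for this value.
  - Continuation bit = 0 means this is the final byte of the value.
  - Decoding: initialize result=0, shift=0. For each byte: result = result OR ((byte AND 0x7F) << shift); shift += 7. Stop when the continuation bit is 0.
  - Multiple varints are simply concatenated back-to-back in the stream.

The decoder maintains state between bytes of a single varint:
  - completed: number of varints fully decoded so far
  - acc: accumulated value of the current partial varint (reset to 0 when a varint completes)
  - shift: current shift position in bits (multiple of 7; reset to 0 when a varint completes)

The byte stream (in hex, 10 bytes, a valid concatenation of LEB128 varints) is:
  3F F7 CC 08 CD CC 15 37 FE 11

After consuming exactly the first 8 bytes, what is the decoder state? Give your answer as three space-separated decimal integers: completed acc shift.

Answer: 4 0 0

Derivation:
byte[0]=0x3F cont=0 payload=0x3F: varint #1 complete (value=63); reset -> completed=1 acc=0 shift=0
byte[1]=0xF7 cont=1 payload=0x77: acc |= 119<<0 -> completed=1 acc=119 shift=7
byte[2]=0xCC cont=1 payload=0x4C: acc |= 76<<7 -> completed=1 acc=9847 shift=14
byte[3]=0x08 cont=0 payload=0x08: varint #2 complete (value=140919); reset -> completed=2 acc=0 shift=0
byte[4]=0xCD cont=1 payload=0x4D: acc |= 77<<0 -> completed=2 acc=77 shift=7
byte[5]=0xCC cont=1 payload=0x4C: acc |= 76<<7 -> completed=2 acc=9805 shift=14
byte[6]=0x15 cont=0 payload=0x15: varint #3 complete (value=353869); reset -> completed=3 acc=0 shift=0
byte[7]=0x37 cont=0 payload=0x37: varint #4 complete (value=55); reset -> completed=4 acc=0 shift=0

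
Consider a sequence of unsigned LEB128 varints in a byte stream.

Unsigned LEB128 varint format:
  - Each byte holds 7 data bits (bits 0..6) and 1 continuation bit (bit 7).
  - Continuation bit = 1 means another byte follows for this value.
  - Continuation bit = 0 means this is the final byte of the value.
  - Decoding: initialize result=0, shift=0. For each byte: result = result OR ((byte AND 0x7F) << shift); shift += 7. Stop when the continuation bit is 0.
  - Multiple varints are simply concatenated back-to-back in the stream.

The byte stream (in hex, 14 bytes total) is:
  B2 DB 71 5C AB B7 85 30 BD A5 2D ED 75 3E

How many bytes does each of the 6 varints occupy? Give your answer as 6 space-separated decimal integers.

Answer: 3 1 4 3 2 1

Derivation:
  byte[0]=0xB2 cont=1 payload=0x32=50: acc |= 50<<0 -> acc=50 shift=7
  byte[1]=0xDB cont=1 payload=0x5B=91: acc |= 91<<7 -> acc=11698 shift=14
  byte[2]=0x71 cont=0 payload=0x71=113: acc |= 113<<14 -> acc=1863090 shift=21 [end]
Varint 1: bytes[0:3] = B2 DB 71 -> value 1863090 (3 byte(s))
  byte[3]=0x5C cont=0 payload=0x5C=92: acc |= 92<<0 -> acc=92 shift=7 [end]
Varint 2: bytes[3:4] = 5C -> value 92 (1 byte(s))
  byte[4]=0xAB cont=1 payload=0x2B=43: acc |= 43<<0 -> acc=43 shift=7
  byte[5]=0xB7 cont=1 payload=0x37=55: acc |= 55<<7 -> acc=7083 shift=14
  byte[6]=0x85 cont=1 payload=0x05=5: acc |= 5<<14 -> acc=89003 shift=21
  byte[7]=0x30 cont=0 payload=0x30=48: acc |= 48<<21 -> acc=100752299 shift=28 [end]
Varint 3: bytes[4:8] = AB B7 85 30 -> value 100752299 (4 byte(s))
  byte[8]=0xBD cont=1 payload=0x3D=61: acc |= 61<<0 -> acc=61 shift=7
  byte[9]=0xA5 cont=1 payload=0x25=37: acc |= 37<<7 -> acc=4797 shift=14
  byte[10]=0x2D cont=0 payload=0x2D=45: acc |= 45<<14 -> acc=742077 shift=21 [end]
Varint 4: bytes[8:11] = BD A5 2D -> value 742077 (3 byte(s))
  byte[11]=0xED cont=1 payload=0x6D=109: acc |= 109<<0 -> acc=109 shift=7
  byte[12]=0x75 cont=0 payload=0x75=117: acc |= 117<<7 -> acc=15085 shift=14 [end]
Varint 5: bytes[11:13] = ED 75 -> value 15085 (2 byte(s))
  byte[13]=0x3E cont=0 payload=0x3E=62: acc |= 62<<0 -> acc=62 shift=7 [end]
Varint 6: bytes[13:14] = 3E -> value 62 (1 byte(s))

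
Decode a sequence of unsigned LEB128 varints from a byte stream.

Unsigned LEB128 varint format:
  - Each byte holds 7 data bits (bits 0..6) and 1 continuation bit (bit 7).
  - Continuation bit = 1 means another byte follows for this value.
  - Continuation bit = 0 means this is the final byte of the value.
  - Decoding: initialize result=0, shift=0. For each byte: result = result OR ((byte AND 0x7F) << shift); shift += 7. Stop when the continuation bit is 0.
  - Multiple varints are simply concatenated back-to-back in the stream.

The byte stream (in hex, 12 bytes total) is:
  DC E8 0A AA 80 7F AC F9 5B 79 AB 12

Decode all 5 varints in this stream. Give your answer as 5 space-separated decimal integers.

Answer: 177244 2080810 1506476 121 2347

Derivation:
  byte[0]=0xDC cont=1 payload=0x5C=92: acc |= 92<<0 -> acc=92 shift=7
  byte[1]=0xE8 cont=1 payload=0x68=104: acc |= 104<<7 -> acc=13404 shift=14
  byte[2]=0x0A cont=0 payload=0x0A=10: acc |= 10<<14 -> acc=177244 shift=21 [end]
Varint 1: bytes[0:3] = DC E8 0A -> value 177244 (3 byte(s))
  byte[3]=0xAA cont=1 payload=0x2A=42: acc |= 42<<0 -> acc=42 shift=7
  byte[4]=0x80 cont=1 payload=0x00=0: acc |= 0<<7 -> acc=42 shift=14
  byte[5]=0x7F cont=0 payload=0x7F=127: acc |= 127<<14 -> acc=2080810 shift=21 [end]
Varint 2: bytes[3:6] = AA 80 7F -> value 2080810 (3 byte(s))
  byte[6]=0xAC cont=1 payload=0x2C=44: acc |= 44<<0 -> acc=44 shift=7
  byte[7]=0xF9 cont=1 payload=0x79=121: acc |= 121<<7 -> acc=15532 shift=14
  byte[8]=0x5B cont=0 payload=0x5B=91: acc |= 91<<14 -> acc=1506476 shift=21 [end]
Varint 3: bytes[6:9] = AC F9 5B -> value 1506476 (3 byte(s))
  byte[9]=0x79 cont=0 payload=0x79=121: acc |= 121<<0 -> acc=121 shift=7 [end]
Varint 4: bytes[9:10] = 79 -> value 121 (1 byte(s))
  byte[10]=0xAB cont=1 payload=0x2B=43: acc |= 43<<0 -> acc=43 shift=7
  byte[11]=0x12 cont=0 payload=0x12=18: acc |= 18<<7 -> acc=2347 shift=14 [end]
Varint 5: bytes[10:12] = AB 12 -> value 2347 (2 byte(s))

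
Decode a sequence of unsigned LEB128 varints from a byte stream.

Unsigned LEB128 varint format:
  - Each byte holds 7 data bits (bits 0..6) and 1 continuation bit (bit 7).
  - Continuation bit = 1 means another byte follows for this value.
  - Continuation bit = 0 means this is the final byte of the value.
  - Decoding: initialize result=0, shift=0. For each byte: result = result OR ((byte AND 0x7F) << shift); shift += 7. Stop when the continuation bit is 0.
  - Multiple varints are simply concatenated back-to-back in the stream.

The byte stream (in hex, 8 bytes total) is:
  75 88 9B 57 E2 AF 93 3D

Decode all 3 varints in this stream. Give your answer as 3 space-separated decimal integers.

Answer: 117 1428872 128243682

Derivation:
  byte[0]=0x75 cont=0 payload=0x75=117: acc |= 117<<0 -> acc=117 shift=7 [end]
Varint 1: bytes[0:1] = 75 -> value 117 (1 byte(s))
  byte[1]=0x88 cont=1 payload=0x08=8: acc |= 8<<0 -> acc=8 shift=7
  byte[2]=0x9B cont=1 payload=0x1B=27: acc |= 27<<7 -> acc=3464 shift=14
  byte[3]=0x57 cont=0 payload=0x57=87: acc |= 87<<14 -> acc=1428872 shift=21 [end]
Varint 2: bytes[1:4] = 88 9B 57 -> value 1428872 (3 byte(s))
  byte[4]=0xE2 cont=1 payload=0x62=98: acc |= 98<<0 -> acc=98 shift=7
  byte[5]=0xAF cont=1 payload=0x2F=47: acc |= 47<<7 -> acc=6114 shift=14
  byte[6]=0x93 cont=1 payload=0x13=19: acc |= 19<<14 -> acc=317410 shift=21
  byte[7]=0x3D cont=0 payload=0x3D=61: acc |= 61<<21 -> acc=128243682 shift=28 [end]
Varint 3: bytes[4:8] = E2 AF 93 3D -> value 128243682 (4 byte(s))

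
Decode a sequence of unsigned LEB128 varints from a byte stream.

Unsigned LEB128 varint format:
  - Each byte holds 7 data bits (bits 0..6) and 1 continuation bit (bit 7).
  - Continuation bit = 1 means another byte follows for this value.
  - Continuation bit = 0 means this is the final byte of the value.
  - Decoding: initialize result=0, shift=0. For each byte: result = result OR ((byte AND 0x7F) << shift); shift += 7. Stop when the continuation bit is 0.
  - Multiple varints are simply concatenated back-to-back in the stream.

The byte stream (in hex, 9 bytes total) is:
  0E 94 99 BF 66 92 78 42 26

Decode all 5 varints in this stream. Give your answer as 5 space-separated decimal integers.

  byte[0]=0x0E cont=0 payload=0x0E=14: acc |= 14<<0 -> acc=14 shift=7 [end]
Varint 1: bytes[0:1] = 0E -> value 14 (1 byte(s))
  byte[1]=0x94 cont=1 payload=0x14=20: acc |= 20<<0 -> acc=20 shift=7
  byte[2]=0x99 cont=1 payload=0x19=25: acc |= 25<<7 -> acc=3220 shift=14
  byte[3]=0xBF cont=1 payload=0x3F=63: acc |= 63<<14 -> acc=1035412 shift=21
  byte[4]=0x66 cont=0 payload=0x66=102: acc |= 102<<21 -> acc=214944916 shift=28 [end]
Varint 2: bytes[1:5] = 94 99 BF 66 -> value 214944916 (4 byte(s))
  byte[5]=0x92 cont=1 payload=0x12=18: acc |= 18<<0 -> acc=18 shift=7
  byte[6]=0x78 cont=0 payload=0x78=120: acc |= 120<<7 -> acc=15378 shift=14 [end]
Varint 3: bytes[5:7] = 92 78 -> value 15378 (2 byte(s))
  byte[7]=0x42 cont=0 payload=0x42=66: acc |= 66<<0 -> acc=66 shift=7 [end]
Varint 4: bytes[7:8] = 42 -> value 66 (1 byte(s))
  byte[8]=0x26 cont=0 payload=0x26=38: acc |= 38<<0 -> acc=38 shift=7 [end]
Varint 5: bytes[8:9] = 26 -> value 38 (1 byte(s))

Answer: 14 214944916 15378 66 38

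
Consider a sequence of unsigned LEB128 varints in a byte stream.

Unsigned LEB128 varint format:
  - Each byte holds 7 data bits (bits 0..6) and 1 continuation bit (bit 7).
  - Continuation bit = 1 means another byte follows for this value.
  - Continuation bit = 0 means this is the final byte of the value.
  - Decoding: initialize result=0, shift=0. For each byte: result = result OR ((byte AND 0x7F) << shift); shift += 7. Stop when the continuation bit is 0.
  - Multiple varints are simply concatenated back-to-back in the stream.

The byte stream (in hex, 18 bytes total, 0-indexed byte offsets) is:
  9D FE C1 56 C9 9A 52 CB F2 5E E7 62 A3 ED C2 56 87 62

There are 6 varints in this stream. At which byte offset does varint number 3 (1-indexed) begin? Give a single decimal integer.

Answer: 7

Derivation:
  byte[0]=0x9D cont=1 payload=0x1D=29: acc |= 29<<0 -> acc=29 shift=7
  byte[1]=0xFE cont=1 payload=0x7E=126: acc |= 126<<7 -> acc=16157 shift=14
  byte[2]=0xC1 cont=1 payload=0x41=65: acc |= 65<<14 -> acc=1081117 shift=21
  byte[3]=0x56 cont=0 payload=0x56=86: acc |= 86<<21 -> acc=181436189 shift=28 [end]
Varint 1: bytes[0:4] = 9D FE C1 56 -> value 181436189 (4 byte(s))
  byte[4]=0xC9 cont=1 payload=0x49=73: acc |= 73<<0 -> acc=73 shift=7
  byte[5]=0x9A cont=1 payload=0x1A=26: acc |= 26<<7 -> acc=3401 shift=14
  byte[6]=0x52 cont=0 payload=0x52=82: acc |= 82<<14 -> acc=1346889 shift=21 [end]
Varint 2: bytes[4:7] = C9 9A 52 -> value 1346889 (3 byte(s))
  byte[7]=0xCB cont=1 payload=0x4B=75: acc |= 75<<0 -> acc=75 shift=7
  byte[8]=0xF2 cont=1 payload=0x72=114: acc |= 114<<7 -> acc=14667 shift=14
  byte[9]=0x5E cont=0 payload=0x5E=94: acc |= 94<<14 -> acc=1554763 shift=21 [end]
Varint 3: bytes[7:10] = CB F2 5E -> value 1554763 (3 byte(s))
  byte[10]=0xE7 cont=1 payload=0x67=103: acc |= 103<<0 -> acc=103 shift=7
  byte[11]=0x62 cont=0 payload=0x62=98: acc |= 98<<7 -> acc=12647 shift=14 [end]
Varint 4: bytes[10:12] = E7 62 -> value 12647 (2 byte(s))
  byte[12]=0xA3 cont=1 payload=0x23=35: acc |= 35<<0 -> acc=35 shift=7
  byte[13]=0xED cont=1 payload=0x6D=109: acc |= 109<<7 -> acc=13987 shift=14
  byte[14]=0xC2 cont=1 payload=0x42=66: acc |= 66<<14 -> acc=1095331 shift=21
  byte[15]=0x56 cont=0 payload=0x56=86: acc |= 86<<21 -> acc=181450403 shift=28 [end]
Varint 5: bytes[12:16] = A3 ED C2 56 -> value 181450403 (4 byte(s))
  byte[16]=0x87 cont=1 payload=0x07=7: acc |= 7<<0 -> acc=7 shift=7
  byte[17]=0x62 cont=0 payload=0x62=98: acc |= 98<<7 -> acc=12551 shift=14 [end]
Varint 6: bytes[16:18] = 87 62 -> value 12551 (2 byte(s))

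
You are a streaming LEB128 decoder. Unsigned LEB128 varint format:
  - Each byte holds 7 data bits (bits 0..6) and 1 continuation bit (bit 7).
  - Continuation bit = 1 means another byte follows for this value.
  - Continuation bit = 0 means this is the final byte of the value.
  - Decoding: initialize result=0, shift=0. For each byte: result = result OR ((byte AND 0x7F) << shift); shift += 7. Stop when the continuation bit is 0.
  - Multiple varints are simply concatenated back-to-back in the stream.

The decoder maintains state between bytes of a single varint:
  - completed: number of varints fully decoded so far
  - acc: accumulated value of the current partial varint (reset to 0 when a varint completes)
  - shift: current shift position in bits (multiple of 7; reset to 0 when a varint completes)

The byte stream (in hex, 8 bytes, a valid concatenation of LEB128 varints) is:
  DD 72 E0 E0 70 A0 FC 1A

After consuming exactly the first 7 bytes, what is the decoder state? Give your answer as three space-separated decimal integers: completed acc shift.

byte[0]=0xDD cont=1 payload=0x5D: acc |= 93<<0 -> completed=0 acc=93 shift=7
byte[1]=0x72 cont=0 payload=0x72: varint #1 complete (value=14685); reset -> completed=1 acc=0 shift=0
byte[2]=0xE0 cont=1 payload=0x60: acc |= 96<<0 -> completed=1 acc=96 shift=7
byte[3]=0xE0 cont=1 payload=0x60: acc |= 96<<7 -> completed=1 acc=12384 shift=14
byte[4]=0x70 cont=0 payload=0x70: varint #2 complete (value=1847392); reset -> completed=2 acc=0 shift=0
byte[5]=0xA0 cont=1 payload=0x20: acc |= 32<<0 -> completed=2 acc=32 shift=7
byte[6]=0xFC cont=1 payload=0x7C: acc |= 124<<7 -> completed=2 acc=15904 shift=14

Answer: 2 15904 14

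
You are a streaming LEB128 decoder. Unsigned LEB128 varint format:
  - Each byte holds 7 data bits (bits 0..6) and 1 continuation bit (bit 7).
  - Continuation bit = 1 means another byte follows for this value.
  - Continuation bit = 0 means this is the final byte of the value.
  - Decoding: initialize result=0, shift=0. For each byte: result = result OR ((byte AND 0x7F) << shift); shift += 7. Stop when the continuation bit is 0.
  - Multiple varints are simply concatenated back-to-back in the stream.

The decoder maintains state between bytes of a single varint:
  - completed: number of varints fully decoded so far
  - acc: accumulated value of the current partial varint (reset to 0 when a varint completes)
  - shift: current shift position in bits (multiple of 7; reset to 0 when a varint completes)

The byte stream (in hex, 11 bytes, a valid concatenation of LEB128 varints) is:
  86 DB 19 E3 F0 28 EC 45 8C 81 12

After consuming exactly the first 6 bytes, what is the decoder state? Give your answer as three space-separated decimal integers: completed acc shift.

byte[0]=0x86 cont=1 payload=0x06: acc |= 6<<0 -> completed=0 acc=6 shift=7
byte[1]=0xDB cont=1 payload=0x5B: acc |= 91<<7 -> completed=0 acc=11654 shift=14
byte[2]=0x19 cont=0 payload=0x19: varint #1 complete (value=421254); reset -> completed=1 acc=0 shift=0
byte[3]=0xE3 cont=1 payload=0x63: acc |= 99<<0 -> completed=1 acc=99 shift=7
byte[4]=0xF0 cont=1 payload=0x70: acc |= 112<<7 -> completed=1 acc=14435 shift=14
byte[5]=0x28 cont=0 payload=0x28: varint #2 complete (value=669795); reset -> completed=2 acc=0 shift=0

Answer: 2 0 0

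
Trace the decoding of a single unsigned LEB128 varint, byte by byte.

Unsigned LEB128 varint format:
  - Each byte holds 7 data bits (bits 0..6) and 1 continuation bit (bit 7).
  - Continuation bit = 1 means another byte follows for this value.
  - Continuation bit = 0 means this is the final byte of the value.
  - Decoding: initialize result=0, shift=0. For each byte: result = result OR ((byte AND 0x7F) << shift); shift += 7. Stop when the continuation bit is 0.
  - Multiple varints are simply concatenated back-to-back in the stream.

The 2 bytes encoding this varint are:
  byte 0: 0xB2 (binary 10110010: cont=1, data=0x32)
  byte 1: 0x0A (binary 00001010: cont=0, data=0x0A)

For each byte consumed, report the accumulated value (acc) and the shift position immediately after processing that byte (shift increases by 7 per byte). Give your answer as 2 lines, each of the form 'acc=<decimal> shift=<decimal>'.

Answer: acc=50 shift=7
acc=1330 shift=14

Derivation:
byte 0=0xB2: payload=0x32=50, contrib = 50<<0 = 50; acc -> 50, shift -> 7
byte 1=0x0A: payload=0x0A=10, contrib = 10<<7 = 1280; acc -> 1330, shift -> 14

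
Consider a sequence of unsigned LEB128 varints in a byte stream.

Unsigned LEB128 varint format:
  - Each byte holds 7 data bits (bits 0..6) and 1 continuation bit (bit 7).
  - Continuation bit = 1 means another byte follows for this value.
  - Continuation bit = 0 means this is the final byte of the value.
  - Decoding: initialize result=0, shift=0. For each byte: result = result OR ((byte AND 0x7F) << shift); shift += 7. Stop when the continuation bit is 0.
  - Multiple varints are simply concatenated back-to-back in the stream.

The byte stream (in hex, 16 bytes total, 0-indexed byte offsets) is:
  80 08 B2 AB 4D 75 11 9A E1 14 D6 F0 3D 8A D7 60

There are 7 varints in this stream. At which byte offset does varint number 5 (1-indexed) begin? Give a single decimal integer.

Answer: 7

Derivation:
  byte[0]=0x80 cont=1 payload=0x00=0: acc |= 0<<0 -> acc=0 shift=7
  byte[1]=0x08 cont=0 payload=0x08=8: acc |= 8<<7 -> acc=1024 shift=14 [end]
Varint 1: bytes[0:2] = 80 08 -> value 1024 (2 byte(s))
  byte[2]=0xB2 cont=1 payload=0x32=50: acc |= 50<<0 -> acc=50 shift=7
  byte[3]=0xAB cont=1 payload=0x2B=43: acc |= 43<<7 -> acc=5554 shift=14
  byte[4]=0x4D cont=0 payload=0x4D=77: acc |= 77<<14 -> acc=1267122 shift=21 [end]
Varint 2: bytes[2:5] = B2 AB 4D -> value 1267122 (3 byte(s))
  byte[5]=0x75 cont=0 payload=0x75=117: acc |= 117<<0 -> acc=117 shift=7 [end]
Varint 3: bytes[5:6] = 75 -> value 117 (1 byte(s))
  byte[6]=0x11 cont=0 payload=0x11=17: acc |= 17<<0 -> acc=17 shift=7 [end]
Varint 4: bytes[6:7] = 11 -> value 17 (1 byte(s))
  byte[7]=0x9A cont=1 payload=0x1A=26: acc |= 26<<0 -> acc=26 shift=7
  byte[8]=0xE1 cont=1 payload=0x61=97: acc |= 97<<7 -> acc=12442 shift=14
  byte[9]=0x14 cont=0 payload=0x14=20: acc |= 20<<14 -> acc=340122 shift=21 [end]
Varint 5: bytes[7:10] = 9A E1 14 -> value 340122 (3 byte(s))
  byte[10]=0xD6 cont=1 payload=0x56=86: acc |= 86<<0 -> acc=86 shift=7
  byte[11]=0xF0 cont=1 payload=0x70=112: acc |= 112<<7 -> acc=14422 shift=14
  byte[12]=0x3D cont=0 payload=0x3D=61: acc |= 61<<14 -> acc=1013846 shift=21 [end]
Varint 6: bytes[10:13] = D6 F0 3D -> value 1013846 (3 byte(s))
  byte[13]=0x8A cont=1 payload=0x0A=10: acc |= 10<<0 -> acc=10 shift=7
  byte[14]=0xD7 cont=1 payload=0x57=87: acc |= 87<<7 -> acc=11146 shift=14
  byte[15]=0x60 cont=0 payload=0x60=96: acc |= 96<<14 -> acc=1584010 shift=21 [end]
Varint 7: bytes[13:16] = 8A D7 60 -> value 1584010 (3 byte(s))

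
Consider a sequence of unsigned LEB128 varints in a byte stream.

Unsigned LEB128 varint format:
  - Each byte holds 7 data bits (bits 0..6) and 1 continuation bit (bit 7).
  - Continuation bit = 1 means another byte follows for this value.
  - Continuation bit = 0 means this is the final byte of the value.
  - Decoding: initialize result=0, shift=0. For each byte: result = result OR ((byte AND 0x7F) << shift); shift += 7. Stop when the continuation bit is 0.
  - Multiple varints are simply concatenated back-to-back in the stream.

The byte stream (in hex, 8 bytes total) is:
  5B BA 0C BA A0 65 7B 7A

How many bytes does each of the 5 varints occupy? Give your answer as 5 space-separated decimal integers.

Answer: 1 2 3 1 1

Derivation:
  byte[0]=0x5B cont=0 payload=0x5B=91: acc |= 91<<0 -> acc=91 shift=7 [end]
Varint 1: bytes[0:1] = 5B -> value 91 (1 byte(s))
  byte[1]=0xBA cont=1 payload=0x3A=58: acc |= 58<<0 -> acc=58 shift=7
  byte[2]=0x0C cont=0 payload=0x0C=12: acc |= 12<<7 -> acc=1594 shift=14 [end]
Varint 2: bytes[1:3] = BA 0C -> value 1594 (2 byte(s))
  byte[3]=0xBA cont=1 payload=0x3A=58: acc |= 58<<0 -> acc=58 shift=7
  byte[4]=0xA0 cont=1 payload=0x20=32: acc |= 32<<7 -> acc=4154 shift=14
  byte[5]=0x65 cont=0 payload=0x65=101: acc |= 101<<14 -> acc=1658938 shift=21 [end]
Varint 3: bytes[3:6] = BA A0 65 -> value 1658938 (3 byte(s))
  byte[6]=0x7B cont=0 payload=0x7B=123: acc |= 123<<0 -> acc=123 shift=7 [end]
Varint 4: bytes[6:7] = 7B -> value 123 (1 byte(s))
  byte[7]=0x7A cont=0 payload=0x7A=122: acc |= 122<<0 -> acc=122 shift=7 [end]
Varint 5: bytes[7:8] = 7A -> value 122 (1 byte(s))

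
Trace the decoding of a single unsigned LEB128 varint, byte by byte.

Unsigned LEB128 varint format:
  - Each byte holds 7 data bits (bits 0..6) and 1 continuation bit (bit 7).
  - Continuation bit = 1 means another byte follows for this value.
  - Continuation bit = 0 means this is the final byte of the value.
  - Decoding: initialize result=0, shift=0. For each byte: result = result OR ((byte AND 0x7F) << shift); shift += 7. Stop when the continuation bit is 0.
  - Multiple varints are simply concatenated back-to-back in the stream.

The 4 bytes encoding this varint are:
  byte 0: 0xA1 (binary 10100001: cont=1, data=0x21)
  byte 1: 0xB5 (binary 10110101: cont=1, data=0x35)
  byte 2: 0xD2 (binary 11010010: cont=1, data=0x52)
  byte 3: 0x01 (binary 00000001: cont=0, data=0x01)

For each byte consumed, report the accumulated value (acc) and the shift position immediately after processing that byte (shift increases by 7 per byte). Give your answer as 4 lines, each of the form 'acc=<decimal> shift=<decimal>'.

Answer: acc=33 shift=7
acc=6817 shift=14
acc=1350305 shift=21
acc=3447457 shift=28

Derivation:
byte 0=0xA1: payload=0x21=33, contrib = 33<<0 = 33; acc -> 33, shift -> 7
byte 1=0xB5: payload=0x35=53, contrib = 53<<7 = 6784; acc -> 6817, shift -> 14
byte 2=0xD2: payload=0x52=82, contrib = 82<<14 = 1343488; acc -> 1350305, shift -> 21
byte 3=0x01: payload=0x01=1, contrib = 1<<21 = 2097152; acc -> 3447457, shift -> 28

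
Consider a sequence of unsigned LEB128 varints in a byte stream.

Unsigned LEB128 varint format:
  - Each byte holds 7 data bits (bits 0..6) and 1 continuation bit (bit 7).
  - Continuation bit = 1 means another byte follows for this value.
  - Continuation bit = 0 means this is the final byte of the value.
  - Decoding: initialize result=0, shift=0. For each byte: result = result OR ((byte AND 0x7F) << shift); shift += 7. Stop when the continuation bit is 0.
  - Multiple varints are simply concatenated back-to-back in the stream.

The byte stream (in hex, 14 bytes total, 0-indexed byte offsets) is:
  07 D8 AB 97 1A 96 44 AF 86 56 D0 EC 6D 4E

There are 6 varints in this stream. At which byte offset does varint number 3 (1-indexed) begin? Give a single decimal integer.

Answer: 5

Derivation:
  byte[0]=0x07 cont=0 payload=0x07=7: acc |= 7<<0 -> acc=7 shift=7 [end]
Varint 1: bytes[0:1] = 07 -> value 7 (1 byte(s))
  byte[1]=0xD8 cont=1 payload=0x58=88: acc |= 88<<0 -> acc=88 shift=7
  byte[2]=0xAB cont=1 payload=0x2B=43: acc |= 43<<7 -> acc=5592 shift=14
  byte[3]=0x97 cont=1 payload=0x17=23: acc |= 23<<14 -> acc=382424 shift=21
  byte[4]=0x1A cont=0 payload=0x1A=26: acc |= 26<<21 -> acc=54908376 shift=28 [end]
Varint 2: bytes[1:5] = D8 AB 97 1A -> value 54908376 (4 byte(s))
  byte[5]=0x96 cont=1 payload=0x16=22: acc |= 22<<0 -> acc=22 shift=7
  byte[6]=0x44 cont=0 payload=0x44=68: acc |= 68<<7 -> acc=8726 shift=14 [end]
Varint 3: bytes[5:7] = 96 44 -> value 8726 (2 byte(s))
  byte[7]=0xAF cont=1 payload=0x2F=47: acc |= 47<<0 -> acc=47 shift=7
  byte[8]=0x86 cont=1 payload=0x06=6: acc |= 6<<7 -> acc=815 shift=14
  byte[9]=0x56 cont=0 payload=0x56=86: acc |= 86<<14 -> acc=1409839 shift=21 [end]
Varint 4: bytes[7:10] = AF 86 56 -> value 1409839 (3 byte(s))
  byte[10]=0xD0 cont=1 payload=0x50=80: acc |= 80<<0 -> acc=80 shift=7
  byte[11]=0xEC cont=1 payload=0x6C=108: acc |= 108<<7 -> acc=13904 shift=14
  byte[12]=0x6D cont=0 payload=0x6D=109: acc |= 109<<14 -> acc=1799760 shift=21 [end]
Varint 5: bytes[10:13] = D0 EC 6D -> value 1799760 (3 byte(s))
  byte[13]=0x4E cont=0 payload=0x4E=78: acc |= 78<<0 -> acc=78 shift=7 [end]
Varint 6: bytes[13:14] = 4E -> value 78 (1 byte(s))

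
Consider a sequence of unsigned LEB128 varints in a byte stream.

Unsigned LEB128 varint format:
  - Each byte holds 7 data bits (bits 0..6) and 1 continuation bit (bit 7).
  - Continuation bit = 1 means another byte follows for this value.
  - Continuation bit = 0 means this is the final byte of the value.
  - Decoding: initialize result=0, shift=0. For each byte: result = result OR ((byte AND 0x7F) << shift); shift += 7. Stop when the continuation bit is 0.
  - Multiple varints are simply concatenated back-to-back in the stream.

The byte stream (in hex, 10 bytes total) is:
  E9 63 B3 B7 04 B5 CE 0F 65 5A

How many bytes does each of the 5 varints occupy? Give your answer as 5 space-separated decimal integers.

  byte[0]=0xE9 cont=1 payload=0x69=105: acc |= 105<<0 -> acc=105 shift=7
  byte[1]=0x63 cont=0 payload=0x63=99: acc |= 99<<7 -> acc=12777 shift=14 [end]
Varint 1: bytes[0:2] = E9 63 -> value 12777 (2 byte(s))
  byte[2]=0xB3 cont=1 payload=0x33=51: acc |= 51<<0 -> acc=51 shift=7
  byte[3]=0xB7 cont=1 payload=0x37=55: acc |= 55<<7 -> acc=7091 shift=14
  byte[4]=0x04 cont=0 payload=0x04=4: acc |= 4<<14 -> acc=72627 shift=21 [end]
Varint 2: bytes[2:5] = B3 B7 04 -> value 72627 (3 byte(s))
  byte[5]=0xB5 cont=1 payload=0x35=53: acc |= 53<<0 -> acc=53 shift=7
  byte[6]=0xCE cont=1 payload=0x4E=78: acc |= 78<<7 -> acc=10037 shift=14
  byte[7]=0x0F cont=0 payload=0x0F=15: acc |= 15<<14 -> acc=255797 shift=21 [end]
Varint 3: bytes[5:8] = B5 CE 0F -> value 255797 (3 byte(s))
  byte[8]=0x65 cont=0 payload=0x65=101: acc |= 101<<0 -> acc=101 shift=7 [end]
Varint 4: bytes[8:9] = 65 -> value 101 (1 byte(s))
  byte[9]=0x5A cont=0 payload=0x5A=90: acc |= 90<<0 -> acc=90 shift=7 [end]
Varint 5: bytes[9:10] = 5A -> value 90 (1 byte(s))

Answer: 2 3 3 1 1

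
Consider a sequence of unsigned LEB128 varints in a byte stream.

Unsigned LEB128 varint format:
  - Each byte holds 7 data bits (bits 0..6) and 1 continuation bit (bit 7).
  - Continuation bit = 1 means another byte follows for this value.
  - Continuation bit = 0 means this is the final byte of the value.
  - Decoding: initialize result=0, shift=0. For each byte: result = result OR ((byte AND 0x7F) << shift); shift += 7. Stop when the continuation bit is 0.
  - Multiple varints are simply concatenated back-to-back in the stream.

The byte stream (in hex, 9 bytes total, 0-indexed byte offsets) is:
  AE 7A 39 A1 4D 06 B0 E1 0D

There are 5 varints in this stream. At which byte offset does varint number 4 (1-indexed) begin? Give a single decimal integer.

  byte[0]=0xAE cont=1 payload=0x2E=46: acc |= 46<<0 -> acc=46 shift=7
  byte[1]=0x7A cont=0 payload=0x7A=122: acc |= 122<<7 -> acc=15662 shift=14 [end]
Varint 1: bytes[0:2] = AE 7A -> value 15662 (2 byte(s))
  byte[2]=0x39 cont=0 payload=0x39=57: acc |= 57<<0 -> acc=57 shift=7 [end]
Varint 2: bytes[2:3] = 39 -> value 57 (1 byte(s))
  byte[3]=0xA1 cont=1 payload=0x21=33: acc |= 33<<0 -> acc=33 shift=7
  byte[4]=0x4D cont=0 payload=0x4D=77: acc |= 77<<7 -> acc=9889 shift=14 [end]
Varint 3: bytes[3:5] = A1 4D -> value 9889 (2 byte(s))
  byte[5]=0x06 cont=0 payload=0x06=6: acc |= 6<<0 -> acc=6 shift=7 [end]
Varint 4: bytes[5:6] = 06 -> value 6 (1 byte(s))
  byte[6]=0xB0 cont=1 payload=0x30=48: acc |= 48<<0 -> acc=48 shift=7
  byte[7]=0xE1 cont=1 payload=0x61=97: acc |= 97<<7 -> acc=12464 shift=14
  byte[8]=0x0D cont=0 payload=0x0D=13: acc |= 13<<14 -> acc=225456 shift=21 [end]
Varint 5: bytes[6:9] = B0 E1 0D -> value 225456 (3 byte(s))

Answer: 5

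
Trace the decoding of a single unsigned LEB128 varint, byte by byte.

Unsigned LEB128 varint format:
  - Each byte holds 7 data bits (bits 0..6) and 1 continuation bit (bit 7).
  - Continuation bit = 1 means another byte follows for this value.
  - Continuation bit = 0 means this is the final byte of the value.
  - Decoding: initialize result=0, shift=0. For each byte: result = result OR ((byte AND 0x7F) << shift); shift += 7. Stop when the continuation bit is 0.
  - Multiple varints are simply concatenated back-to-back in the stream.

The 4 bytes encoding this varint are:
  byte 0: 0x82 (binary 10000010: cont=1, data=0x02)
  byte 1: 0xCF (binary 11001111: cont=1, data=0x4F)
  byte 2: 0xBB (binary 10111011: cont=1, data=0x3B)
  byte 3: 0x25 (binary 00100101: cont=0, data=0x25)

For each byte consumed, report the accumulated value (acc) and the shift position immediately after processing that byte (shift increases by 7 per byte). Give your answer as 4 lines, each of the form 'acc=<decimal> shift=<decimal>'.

byte 0=0x82: payload=0x02=2, contrib = 2<<0 = 2; acc -> 2, shift -> 7
byte 1=0xCF: payload=0x4F=79, contrib = 79<<7 = 10112; acc -> 10114, shift -> 14
byte 2=0xBB: payload=0x3B=59, contrib = 59<<14 = 966656; acc -> 976770, shift -> 21
byte 3=0x25: payload=0x25=37, contrib = 37<<21 = 77594624; acc -> 78571394, shift -> 28

Answer: acc=2 shift=7
acc=10114 shift=14
acc=976770 shift=21
acc=78571394 shift=28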